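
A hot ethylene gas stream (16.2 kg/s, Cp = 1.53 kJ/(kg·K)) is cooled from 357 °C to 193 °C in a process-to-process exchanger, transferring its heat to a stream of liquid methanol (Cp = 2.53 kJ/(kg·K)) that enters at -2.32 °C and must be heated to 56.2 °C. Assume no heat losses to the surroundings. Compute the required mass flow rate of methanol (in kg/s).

Heat released by hot stream: Q = 16.2 × 1.53 × (357 − 193) = 4064.9 kJ/s
Energy balance on cold side (adiabatic exchanger): Q = ṁ_c·Cp_c·(T_c,out − T_c,in)
ṁ_c = 4064.9 / [2.53 × (56.2 − -2.32)] = 27.455 kg/s

ṁ_c = 27.5 kg/s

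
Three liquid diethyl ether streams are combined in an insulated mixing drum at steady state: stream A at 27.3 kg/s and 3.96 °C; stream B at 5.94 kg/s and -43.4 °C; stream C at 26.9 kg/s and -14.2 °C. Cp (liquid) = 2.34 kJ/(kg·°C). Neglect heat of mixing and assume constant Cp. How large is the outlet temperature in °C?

T_out = -8.84 °C

No heat crosses the boundary, so H_out = H_in.
Σ ṁᵢCp,ᵢTᵢ = 27.3×2.34×3.96 + 5.94×2.34×-43.4 + 26.9×2.34×-14.2 = -1244.1
Σ ṁᵢCp,ᵢ = 27.3×2.34 + 5.94×2.34 + 26.9×2.34 = 140.73
T_out = -1244.1 / 140.73 = -8.8405 °C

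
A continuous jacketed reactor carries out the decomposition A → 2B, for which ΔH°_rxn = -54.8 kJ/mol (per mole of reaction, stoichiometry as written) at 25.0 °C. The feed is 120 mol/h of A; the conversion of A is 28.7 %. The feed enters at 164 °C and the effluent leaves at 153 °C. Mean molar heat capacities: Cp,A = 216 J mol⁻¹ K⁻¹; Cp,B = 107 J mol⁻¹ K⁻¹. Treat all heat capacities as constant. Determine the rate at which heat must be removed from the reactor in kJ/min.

Extent of reaction ξ = 0.287 × 120 = 34.44 mol/h
Reaction term: ξ·ΔH°_rxn = 34.44 × -54.8 = -1887.3 kJ/h
Sensible, feed 164→25 °C: -3602.9 kJ/h
Outlet flows (mol/h): A 85.56, B 68.88
Sensible, products 25→153 °C: 3308.9 kJ/h
Q = ΔH = -2181.2 kJ/h = -0.6059 kW
Heat removed = 36.354 kJ/min

Q_out = 36.4 kJ/min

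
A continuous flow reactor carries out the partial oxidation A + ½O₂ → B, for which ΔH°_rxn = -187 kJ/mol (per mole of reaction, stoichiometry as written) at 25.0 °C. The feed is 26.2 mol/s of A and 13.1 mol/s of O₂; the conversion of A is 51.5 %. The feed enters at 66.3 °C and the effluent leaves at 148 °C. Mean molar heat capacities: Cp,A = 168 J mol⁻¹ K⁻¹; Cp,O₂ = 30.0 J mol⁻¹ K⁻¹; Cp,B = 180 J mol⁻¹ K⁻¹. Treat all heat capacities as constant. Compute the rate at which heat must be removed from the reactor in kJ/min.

Q_out = 128000 kJ/min

Extent of reaction ξ = 0.515 × 26.2 = 13.493 mol/s
Reaction term: ξ·ΔH°_rxn = 13.493 × -187 = -2523.2 kJ/s
Sensible, feed 66.3→25 °C: -198.02 kJ/s
Outlet flows (mol/s): A 12.707, O₂ 6.3535, B 13.493
Sensible, products 25→148 °C: 584.76 kJ/s
Q = ΔH = -2136.5 kJ/s = -2136.5 kW
Heat removed = 128190 kJ/min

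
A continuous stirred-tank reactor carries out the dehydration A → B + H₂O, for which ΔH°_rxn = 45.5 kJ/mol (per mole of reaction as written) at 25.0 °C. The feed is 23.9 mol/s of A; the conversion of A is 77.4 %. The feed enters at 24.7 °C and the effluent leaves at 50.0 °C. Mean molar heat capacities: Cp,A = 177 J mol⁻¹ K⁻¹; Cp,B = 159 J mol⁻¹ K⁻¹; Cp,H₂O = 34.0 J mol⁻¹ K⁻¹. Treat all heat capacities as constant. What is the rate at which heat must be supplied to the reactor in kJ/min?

Extent of reaction ξ = 0.774 × 23.9 = 18.499 mol/s
Reaction term: ξ·ΔH°_rxn = 18.499 × 45.5 = 841.69 kJ/s
Sensible, feed 24.7→25 °C: 1.2691 kJ/s
Outlet flows (mol/s): A 5.4014, B 18.499, H₂O 18.499
Sensible, products 25→50.0 °C: 113.16 kJ/s
Q = ΔH = 956.11 kJ/s = 956.11 kW
Heat supplied = 57367 kJ/min

Q_in = 57400 kJ/min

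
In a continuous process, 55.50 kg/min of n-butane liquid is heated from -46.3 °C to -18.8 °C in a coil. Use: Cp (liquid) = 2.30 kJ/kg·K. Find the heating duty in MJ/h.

Q = 211 MJ/h

Q = ṁ·Cp·ΔT = 55.50 × 2.30 × (-18.8 − -46.3) = 3510.4 kJ/min
Converting: 3510.4 / 60 s = 58.506 kW
Heating duty = 210.62 MJ/h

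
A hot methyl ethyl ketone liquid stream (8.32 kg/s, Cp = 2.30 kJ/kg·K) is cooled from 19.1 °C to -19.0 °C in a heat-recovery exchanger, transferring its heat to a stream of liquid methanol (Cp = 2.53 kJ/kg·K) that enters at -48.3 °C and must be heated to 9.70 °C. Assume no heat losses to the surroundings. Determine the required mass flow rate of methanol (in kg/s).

Heat released by hot stream: Q = 8.32 × 2.30 × (19.1 − -19.0) = 729.08 kJ/s
Energy balance on cold side (adiabatic exchanger): Q = ṁ_c·Cp_c·(T_c,out − T_c,in)
ṁ_c = 729.08 / [2.53 × (9.70 − -48.3)] = 4.9685 kg/s

ṁ_c = 4.97 kg/s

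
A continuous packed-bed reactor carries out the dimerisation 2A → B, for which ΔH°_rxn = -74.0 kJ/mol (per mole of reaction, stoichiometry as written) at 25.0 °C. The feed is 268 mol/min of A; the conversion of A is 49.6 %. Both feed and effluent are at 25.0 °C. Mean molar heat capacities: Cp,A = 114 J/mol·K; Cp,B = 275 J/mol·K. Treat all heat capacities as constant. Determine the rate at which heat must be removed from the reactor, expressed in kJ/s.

Q_out = 82.0 kJ/s

Extent of reaction ξ = 0.496 × 268 / 2 = 66.464 mol/min
Reaction term: ξ·ΔH°_rxn = 66.464 × -74.0 = -4918.3 kJ/min
Q = ΔH = -4918.3 kJ/min = -81.972 kW
Heat removed = 81.972 kJ/s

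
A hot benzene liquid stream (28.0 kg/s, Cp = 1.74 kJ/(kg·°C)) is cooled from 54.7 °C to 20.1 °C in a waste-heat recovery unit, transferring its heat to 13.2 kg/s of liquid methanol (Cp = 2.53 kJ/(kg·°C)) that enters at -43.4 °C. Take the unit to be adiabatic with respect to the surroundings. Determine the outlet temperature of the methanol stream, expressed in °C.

T_c,out = 7.08 °C

Heat released by hot stream: Q = 28.0 × 1.74 × (54.7 − 20.1) = 1685.7 kJ/s
Energy balance on cold side (adiabatic exchanger): Q = ṁ_c·Cp_c·(T_c,out − T_c,in)
T_c,out = -43.4 + 1685.7/(13.2 × 2.53) = 7.0765 °C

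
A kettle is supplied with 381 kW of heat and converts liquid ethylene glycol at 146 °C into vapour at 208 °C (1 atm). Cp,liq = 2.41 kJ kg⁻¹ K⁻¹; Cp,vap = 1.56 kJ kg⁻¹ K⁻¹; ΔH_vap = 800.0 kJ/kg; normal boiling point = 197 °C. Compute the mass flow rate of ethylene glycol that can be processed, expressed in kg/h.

ṁ = 1460 kg/h

Δh = 2.41×(197−146) + 800.0 + 1.56×(208−197) = 940.07 kJ/kg
Q = 381 kW = 381 kJ/s = 1.3716e+06 kJ/h
ṁ = Q/Δh = 1.3716e+06 / 940.07 = 1459 kg/h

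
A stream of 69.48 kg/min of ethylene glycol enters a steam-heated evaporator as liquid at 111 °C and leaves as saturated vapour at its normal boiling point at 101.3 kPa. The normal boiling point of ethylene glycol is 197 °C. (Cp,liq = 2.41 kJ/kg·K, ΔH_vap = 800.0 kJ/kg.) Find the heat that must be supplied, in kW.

Q = 1170 kW

liquid 111→197 °C: 207.26 kJ/kg
vaporisation at 197 °C: 800 kJ/kg
Δh = 207.26 + 800 = 1007.3 kJ/kg
Q = ṁ·Δh = 69.48 kg/min × 1007.3 kJ/kg = 69984 kJ/min
|Q| = 1166.4 kW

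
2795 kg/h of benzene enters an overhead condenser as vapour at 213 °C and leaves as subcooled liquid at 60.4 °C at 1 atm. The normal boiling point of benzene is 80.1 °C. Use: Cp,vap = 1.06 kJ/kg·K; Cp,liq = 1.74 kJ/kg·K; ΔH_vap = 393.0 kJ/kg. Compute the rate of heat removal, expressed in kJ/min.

vapour 213→80.1 °C: -140.87 kJ/kg
condensation at 80.1 °C: -393 kJ/kg
liquid 80.1→60.4 °C: -34.278 kJ/kg
Δh = -140.87 + -393 + -34.278 = -568.15 kJ/kg
Q = ṁ·Δh = 2795 kg/h × -568.15 kJ/kg = -1.588e+06 kJ/h
|Q| = 441.11 kW = 26466 kJ/min

Q_c = 26500 kJ/min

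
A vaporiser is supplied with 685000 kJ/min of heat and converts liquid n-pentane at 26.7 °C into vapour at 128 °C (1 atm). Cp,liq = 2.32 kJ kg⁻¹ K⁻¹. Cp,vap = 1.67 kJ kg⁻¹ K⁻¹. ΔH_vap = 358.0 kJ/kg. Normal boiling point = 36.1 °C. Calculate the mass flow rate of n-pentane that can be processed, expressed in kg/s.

ṁ = 21.4 kg/s

Δh = 2.32×(36.1−26.7) + 358.0 + 1.67×(128−36.1) = 533.28 kJ/kg
Q = 685000 kJ/min = 11417 kJ/s = 11417 kJ/s
ṁ = Q/Δh = 11417 / 533.28 = 21.408 kg/s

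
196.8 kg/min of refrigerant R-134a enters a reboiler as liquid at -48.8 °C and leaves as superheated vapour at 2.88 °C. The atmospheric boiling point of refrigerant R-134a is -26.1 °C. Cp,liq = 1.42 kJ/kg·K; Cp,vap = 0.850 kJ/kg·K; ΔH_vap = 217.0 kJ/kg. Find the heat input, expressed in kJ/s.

Q = 898 kJ/s

liquid -48.8→-26.1 °C: 32.234 kJ/kg
vaporisation at -26.1 °C: 217 kJ/kg
vapour -26.1→2.88 °C: 24.633 kJ/kg
Δh = 32.234 + 217 + 24.633 = 273.87 kJ/kg
Q = ṁ·Δh = 196.8 kg/min × 273.87 kJ/kg = 53897 kJ/min
|Q| = 898.28 kW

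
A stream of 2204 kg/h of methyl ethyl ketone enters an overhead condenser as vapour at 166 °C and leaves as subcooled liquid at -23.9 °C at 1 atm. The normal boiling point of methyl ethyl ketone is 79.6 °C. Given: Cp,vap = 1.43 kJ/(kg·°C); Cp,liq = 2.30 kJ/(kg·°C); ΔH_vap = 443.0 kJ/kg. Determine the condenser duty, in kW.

Q_c = 493 kW

vapour 166→79.6 °C: -123.55 kJ/kg
condensation at 79.6 °C: -443 kJ/kg
liquid 79.6→-23.9 °C: -238.05 kJ/kg
Δh = -123.55 + -443 + -238.05 = -804.6 kJ/kg
Q = ṁ·Δh = 2204 kg/h × -804.6 kJ/kg = -1.7733e+06 kJ/h
|Q| = 492.6 kW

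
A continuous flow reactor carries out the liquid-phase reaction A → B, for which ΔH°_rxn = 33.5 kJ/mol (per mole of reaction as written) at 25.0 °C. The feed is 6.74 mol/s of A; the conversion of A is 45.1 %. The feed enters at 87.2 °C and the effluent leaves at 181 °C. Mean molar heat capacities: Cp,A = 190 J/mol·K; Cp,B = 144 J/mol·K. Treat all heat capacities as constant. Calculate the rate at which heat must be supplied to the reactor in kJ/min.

Q_in = 12000 kJ/min

Extent of reaction ξ = 0.451 × 6.74 = 3.0397 mol/s
Reaction term: ξ·ΔH°_rxn = 3.0397 × 33.5 = 101.83 kJ/s
Sensible, feed 87.2→25 °C: -79.653 kJ/s
Outlet flows (mol/s): A 3.7003, B 3.0397
Sensible, products 25→181 °C: 177.96 kJ/s
Q = ΔH = 200.14 kJ/s = 200.14 kW
Heat supplied = 12008 kJ/min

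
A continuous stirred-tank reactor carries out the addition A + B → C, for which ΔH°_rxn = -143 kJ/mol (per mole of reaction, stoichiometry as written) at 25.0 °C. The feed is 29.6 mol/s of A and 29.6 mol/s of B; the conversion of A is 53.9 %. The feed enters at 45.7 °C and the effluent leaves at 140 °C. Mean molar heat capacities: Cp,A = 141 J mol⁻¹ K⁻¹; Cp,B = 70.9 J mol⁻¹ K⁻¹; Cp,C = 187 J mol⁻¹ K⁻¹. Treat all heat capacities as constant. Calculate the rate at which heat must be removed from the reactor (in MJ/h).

Extent of reaction ξ = 0.539 × 29.6 = 15.954 mol/s
Reaction term: ξ·ΔH°_rxn = 15.954 × -143 = -2281.5 kJ/s
Sensible, feed 45.7→25 °C: -129.84 kJ/s
Outlet flows (mol/s): A 13.646, B 13.646, C 15.954
Sensible, products 25→140 °C: 675.62 kJ/s
Q = ΔH = -1735.7 kJ/s = -1735.7 kW
Heat removed = 6248.5 MJ/h

Q_out = 6250 MJ/h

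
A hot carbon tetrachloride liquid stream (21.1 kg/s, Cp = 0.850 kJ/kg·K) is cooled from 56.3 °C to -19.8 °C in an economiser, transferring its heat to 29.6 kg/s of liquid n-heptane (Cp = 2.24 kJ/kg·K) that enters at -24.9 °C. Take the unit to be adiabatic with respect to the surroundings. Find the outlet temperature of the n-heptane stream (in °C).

T_c,out = -4.32 °C

Heat released by hot stream: Q = 21.1 × 0.850 × (56.3 − -19.8) = 1364.9 kJ/s
Energy balance on cold side (adiabatic exchanger): Q = ṁ_c·Cp_c·(T_c,out − T_c,in)
T_c,out = -24.9 + 1364.9/(29.6 × 2.24) = -4.3152 °C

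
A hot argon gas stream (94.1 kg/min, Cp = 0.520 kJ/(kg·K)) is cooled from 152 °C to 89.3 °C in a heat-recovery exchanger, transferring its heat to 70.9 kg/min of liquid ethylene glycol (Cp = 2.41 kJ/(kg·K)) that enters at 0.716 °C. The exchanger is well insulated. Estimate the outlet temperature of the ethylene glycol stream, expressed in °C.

T_c,out = 18.7 °C

Heat released by hot stream: Q = 94.1 × 0.520 × (152 − 89.3) = 3068 kJ/min
Energy balance on cold side (adiabatic exchanger): Q = ṁ_c·Cp_c·(T_c,out − T_c,in)
T_c,out = 0.716 + 3068/(70.9 × 2.41) = 18.671 °C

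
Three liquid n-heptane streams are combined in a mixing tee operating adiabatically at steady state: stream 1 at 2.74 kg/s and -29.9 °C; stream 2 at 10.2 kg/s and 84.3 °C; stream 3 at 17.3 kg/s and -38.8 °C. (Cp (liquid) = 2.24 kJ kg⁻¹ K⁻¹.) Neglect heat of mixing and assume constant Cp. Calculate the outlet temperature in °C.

Adiabatic, steady state ⇒ Σ ṁᵢCp,ᵢ(T_out − Tᵢ) = 0
Σ ṁᵢCp,ᵢTᵢ = 2.74×2.24×-29.9 + 10.2×2.24×84.3 + 17.3×2.24×-38.8 = 238.99
Σ ṁᵢCp,ᵢ = 2.74×2.24 + 10.2×2.24 + 17.3×2.24 = 67.738
T_out = 238.99 / 67.738 = 3.5282 °C

T_out = 3.53 °C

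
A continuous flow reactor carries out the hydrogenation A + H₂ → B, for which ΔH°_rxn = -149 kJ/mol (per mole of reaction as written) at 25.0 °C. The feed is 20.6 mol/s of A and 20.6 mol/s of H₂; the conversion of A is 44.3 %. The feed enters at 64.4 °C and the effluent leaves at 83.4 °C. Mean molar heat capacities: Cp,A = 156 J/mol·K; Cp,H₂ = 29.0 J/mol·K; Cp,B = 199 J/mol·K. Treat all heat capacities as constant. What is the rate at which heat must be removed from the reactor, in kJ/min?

Q_out = 76800 kJ/min

Extent of reaction ξ = 0.443 × 20.6 = 9.1258 mol/s
Reaction term: ξ·ΔH°_rxn = 9.1258 × -149 = -1359.7 kJ/s
Sensible, feed 64.4→25 °C: -150.15 kJ/s
Outlet flows (mol/s): A 11.474, H₂ 11.474, B 9.1258
Sensible, products 25→83.4 °C: 230.02 kJ/s
Q = ΔH = -1279.9 kJ/s = -1279.9 kW
Heat removed = 76792 kJ/min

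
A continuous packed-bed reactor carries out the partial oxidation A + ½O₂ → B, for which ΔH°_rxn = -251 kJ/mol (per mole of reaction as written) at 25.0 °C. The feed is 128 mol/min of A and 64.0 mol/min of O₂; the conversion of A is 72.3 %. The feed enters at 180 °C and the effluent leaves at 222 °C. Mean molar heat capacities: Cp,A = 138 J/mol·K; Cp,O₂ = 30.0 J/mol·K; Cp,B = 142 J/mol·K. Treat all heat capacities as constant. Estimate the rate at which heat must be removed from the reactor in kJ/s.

Q_out = 377 kJ/s

Extent of reaction ξ = 0.723 × 128 = 92.544 mol/min
Reaction term: ξ·ΔH°_rxn = 92.544 × -251 = -23229 kJ/min
Sensible, feed 180→25 °C: -3035.5 kJ/min
Outlet flows (mol/min): A 35.456, O₂ 17.728, B 92.544
Sensible, products 25→222 °C: 3657.5 kJ/min
Q = ΔH = -22607 kJ/min = -376.78 kW
Heat removed = 376.78 kJ/s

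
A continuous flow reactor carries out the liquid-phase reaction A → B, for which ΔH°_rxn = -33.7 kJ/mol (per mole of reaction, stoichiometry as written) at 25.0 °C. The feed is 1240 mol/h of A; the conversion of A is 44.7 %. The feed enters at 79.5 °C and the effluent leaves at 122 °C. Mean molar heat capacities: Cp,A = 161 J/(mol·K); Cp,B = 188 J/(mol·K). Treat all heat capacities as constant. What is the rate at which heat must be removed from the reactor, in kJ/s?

Extent of reaction ξ = 0.447 × 1240 = 554.28 mol/h
Reaction term: ξ·ΔH°_rxn = 554.28 × -33.7 = -18679 kJ/h
Sensible, feed 79.5→25 °C: -10880 kJ/h
Outlet flows (mol/h): A 685.72, B 554.28
Sensible, products 25→122 °C: 20817 kJ/h
Q = ΔH = -8742.9 kJ/h = -2.4286 kW
Heat removed = 2.4286 kJ/s

Q_out = 2.43 kJ/s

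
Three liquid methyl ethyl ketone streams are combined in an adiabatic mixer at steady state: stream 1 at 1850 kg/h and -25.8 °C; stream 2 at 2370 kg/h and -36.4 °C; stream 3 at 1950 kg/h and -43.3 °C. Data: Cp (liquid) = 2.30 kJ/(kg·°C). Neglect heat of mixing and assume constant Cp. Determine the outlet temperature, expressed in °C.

T_out = -35.4 °C

Energy balance with Q = 0: Σ ṁᵢCp,ᵢ(T_out − Tᵢ) = 0
Σ ṁᵢCp,ᵢTᵢ = 1850×2.30×-25.8 + 2370×2.30×-36.4 + 1950×2.30×-43.3 = -502400
Σ ṁᵢCp,ᵢ = 1850×2.30 + 2370×2.30 + 1950×2.30 = 14191
T_out = -502400 / 14191 = -35.402 °C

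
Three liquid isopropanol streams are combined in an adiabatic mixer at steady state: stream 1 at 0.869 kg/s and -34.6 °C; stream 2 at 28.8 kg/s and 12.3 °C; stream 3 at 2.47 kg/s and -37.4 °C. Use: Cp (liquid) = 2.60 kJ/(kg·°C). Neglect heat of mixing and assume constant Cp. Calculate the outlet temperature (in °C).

No heat crosses the boundary, so H_out = H_in.
Σ ṁᵢCp,ᵢTᵢ = 0.869×2.60×-34.6 + 28.8×2.60×12.3 + 2.47×2.60×-37.4 = 602.67
Σ ṁᵢCp,ᵢ = 0.869×2.60 + 28.8×2.60 + 2.47×2.60 = 83.561
T_out = 602.67 / 83.561 = 7.2123 °C

T_out = 7.21 °C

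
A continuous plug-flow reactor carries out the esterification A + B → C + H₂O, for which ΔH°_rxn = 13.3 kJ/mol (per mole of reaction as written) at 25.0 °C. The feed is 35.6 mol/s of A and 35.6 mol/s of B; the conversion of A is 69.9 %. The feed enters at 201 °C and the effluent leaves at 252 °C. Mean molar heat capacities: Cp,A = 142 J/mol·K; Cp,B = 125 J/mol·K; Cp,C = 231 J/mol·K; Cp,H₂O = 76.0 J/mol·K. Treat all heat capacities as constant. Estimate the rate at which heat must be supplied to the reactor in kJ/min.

Q_in = 62500 kJ/min

Extent of reaction ξ = 0.699 × 35.6 = 24.884 mol/s
Reaction term: ξ·ΔH°_rxn = 24.884 × 13.3 = 330.96 kJ/s
Sensible, feed 201→25 °C: -1672.9 kJ/s
Outlet flows (mol/s): A 10.716, B 10.716, C 24.884, H₂O 24.884
Sensible, products 25→252 °C: 2383.6 kJ/s
Q = ΔH = 1041.7 kJ/s = 1041.7 kW
Heat supplied = 62501 kJ/min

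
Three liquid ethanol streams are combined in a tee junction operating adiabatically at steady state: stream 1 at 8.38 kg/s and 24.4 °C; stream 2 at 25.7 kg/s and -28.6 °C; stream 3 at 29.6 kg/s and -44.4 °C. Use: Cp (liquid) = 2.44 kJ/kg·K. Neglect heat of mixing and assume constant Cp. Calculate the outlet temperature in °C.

Energy balance with Q = 0: Σ ṁᵢCp,ᵢ(T_out − Tᵢ) = 0
T_out = Σ ṁᵢCp,ᵢTᵢ / Σ ṁᵢCp,ᵢ
      = -4501.3 / 155.38 = -28.97 °C

T_out = -29.0 °C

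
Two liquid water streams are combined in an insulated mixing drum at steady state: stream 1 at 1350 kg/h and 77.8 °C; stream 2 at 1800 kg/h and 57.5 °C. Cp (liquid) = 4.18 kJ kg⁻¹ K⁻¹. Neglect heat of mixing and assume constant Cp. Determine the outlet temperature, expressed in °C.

T_out = 66.2 °C

No heat crosses the boundary, so H_out = H_in.
Σ ṁᵢCp,ᵢTᵢ = 1350×4.18×77.8 + 1800×4.18×57.5 = 871660
Σ ṁᵢCp,ᵢ = 1350×4.18 + 1800×4.18 = 13167
T_out = 871660 / 13167 = 66.2 °C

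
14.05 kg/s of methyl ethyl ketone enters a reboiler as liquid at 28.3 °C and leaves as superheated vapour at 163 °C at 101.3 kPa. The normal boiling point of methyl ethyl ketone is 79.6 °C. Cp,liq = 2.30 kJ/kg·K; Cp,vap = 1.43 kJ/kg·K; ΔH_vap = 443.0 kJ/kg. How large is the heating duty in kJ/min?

Q = 573000 kJ/min

liquid 28.3→79.6 °C: 117.99 kJ/kg
vaporisation at 79.6 °C: 443 kJ/kg
vapour 79.6→163 °C: 119.26 kJ/kg
Δh = 117.99 + 443 + 119.26 = 680.25 kJ/kg
Q = ṁ·Δh = 14.05 kg/s × 680.25 kJ/kg = 9557.5 kJ/s
|Q| = 9557.5 kW = 573450 kJ/min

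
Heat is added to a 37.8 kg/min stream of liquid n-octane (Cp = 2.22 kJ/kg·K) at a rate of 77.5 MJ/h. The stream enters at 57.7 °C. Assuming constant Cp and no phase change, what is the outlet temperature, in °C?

Q = 77.5 MJ/h = 1291.7 kJ/min
ΔT = Q/(ṁ·Cp) = 1291.7/(37.8×2.22) = 15.392 K
T_out = 57.7 + 15.392 = 73.092 °C

T_out = 73.1 °C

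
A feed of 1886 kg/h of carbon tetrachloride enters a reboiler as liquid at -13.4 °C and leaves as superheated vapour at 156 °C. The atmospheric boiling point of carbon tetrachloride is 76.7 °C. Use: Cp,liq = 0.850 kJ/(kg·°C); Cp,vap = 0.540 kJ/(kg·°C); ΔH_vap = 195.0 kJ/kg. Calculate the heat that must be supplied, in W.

liquid -13.4→76.7 °C: 76.585 kJ/kg
vaporisation at 76.7 °C: 195 kJ/kg
vapour 76.7→156 °C: 42.822 kJ/kg
Δh = 76.585 + 195 + 42.822 = 314.41 kJ/kg
Q = ṁ·Δh = 1886 kg/h × 314.41 kJ/kg = 592970 kJ/h
|Q| = 164.71 kW = 164710 W

Q = 165000 W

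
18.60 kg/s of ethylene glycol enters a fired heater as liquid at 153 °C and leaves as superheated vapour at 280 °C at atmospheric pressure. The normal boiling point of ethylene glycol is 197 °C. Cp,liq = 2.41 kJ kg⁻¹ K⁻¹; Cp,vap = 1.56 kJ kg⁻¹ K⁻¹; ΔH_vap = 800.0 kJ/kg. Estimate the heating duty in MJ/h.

Q = 69300 MJ/h

liquid 153→197 °C: 106.04 kJ/kg
vaporisation at 197 °C: 800 kJ/kg
vapour 197→280 °C: 129.48 kJ/kg
Δh = 106.04 + 800 + 129.48 = 1035.5 kJ/kg
Q = ṁ·Δh = 18.60 kg/s × 1035.5 kJ/kg = 19261 kJ/s
|Q| = 19261 kW = 69338 MJ/h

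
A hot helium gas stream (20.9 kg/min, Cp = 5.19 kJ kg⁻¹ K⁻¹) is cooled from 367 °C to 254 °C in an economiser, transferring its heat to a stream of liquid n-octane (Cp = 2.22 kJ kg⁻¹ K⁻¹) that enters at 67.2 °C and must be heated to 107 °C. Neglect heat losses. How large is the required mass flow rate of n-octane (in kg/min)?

ṁ_c = 139 kg/min

Heat released by hot stream: Q = 20.9 × 5.19 × (367 − 254) = 12257 kJ/min
Energy balance on cold side (adiabatic exchanger): Q = ṁ_c·Cp_c·(T_c,out − T_c,in)
ṁ_c = 12257 / [2.22 × (107 − 67.2)] = 138.73 kg/min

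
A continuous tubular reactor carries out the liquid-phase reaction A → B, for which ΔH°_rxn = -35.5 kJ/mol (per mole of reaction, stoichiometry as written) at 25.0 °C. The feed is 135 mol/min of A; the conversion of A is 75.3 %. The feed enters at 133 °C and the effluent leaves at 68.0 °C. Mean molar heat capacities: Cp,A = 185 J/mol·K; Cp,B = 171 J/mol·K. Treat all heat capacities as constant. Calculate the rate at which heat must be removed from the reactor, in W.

Q_out = 88200 W

Extent of reaction ξ = 0.753 × 135 = 101.66 mol/min
Reaction term: ξ·ΔH°_rxn = 101.66 × -35.5 = -3608.8 kJ/min
Sensible, feed 133→25 °C: -2697.3 kJ/min
Outlet flows (mol/min): A 33.345, B 101.66
Sensible, products 25→68.0 °C: 1012.7 kJ/min
Q = ΔH = -5293.3 kJ/min = -88.222 kW
Heat removed = 88222 W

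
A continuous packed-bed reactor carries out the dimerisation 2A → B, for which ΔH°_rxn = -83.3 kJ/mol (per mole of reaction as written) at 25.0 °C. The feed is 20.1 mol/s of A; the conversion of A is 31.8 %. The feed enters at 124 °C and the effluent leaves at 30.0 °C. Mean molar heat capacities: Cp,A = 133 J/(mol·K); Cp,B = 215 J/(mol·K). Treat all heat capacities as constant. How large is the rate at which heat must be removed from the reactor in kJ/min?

Q_out = 31100 kJ/min

Extent of reaction ξ = 0.318 × 20.1 / 2 = 3.1959 mol/s
Reaction term: ξ·ΔH°_rxn = 3.1959 × -83.3 = -266.22 kJ/s
Sensible, feed 124→25 °C: -264.66 kJ/s
Outlet flows (mol/s): A 13.708, B 3.1959
Sensible, products 25→30.0 °C: 12.552 kJ/s
Q = ΔH = -518.32 kJ/s = -518.32 kW
Heat removed = 31099 kJ/min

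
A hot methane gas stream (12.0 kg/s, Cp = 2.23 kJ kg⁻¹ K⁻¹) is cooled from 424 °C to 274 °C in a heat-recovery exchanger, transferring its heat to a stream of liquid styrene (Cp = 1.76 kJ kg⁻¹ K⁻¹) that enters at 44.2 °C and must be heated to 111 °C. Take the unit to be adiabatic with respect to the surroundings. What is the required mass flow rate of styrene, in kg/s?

ṁ_c = 34.1 kg/s

Heat released by hot stream: Q = 12.0 × 2.23 × (424 − 274) = 4014 kJ/s
Energy balance on cold side (adiabatic exchanger): Q = ṁ_c·Cp_c·(T_c,out − T_c,in)
ṁ_c = 4014 / [1.76 × (111 − 44.2)] = 34.142 kg/s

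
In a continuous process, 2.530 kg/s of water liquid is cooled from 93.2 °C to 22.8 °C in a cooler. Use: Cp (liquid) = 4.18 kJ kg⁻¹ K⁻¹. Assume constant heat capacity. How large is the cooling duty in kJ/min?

Q = ṁ·Cp·ΔT = 2.530 × 4.18 × (22.8 − 93.2) = -744.51 kJ/s
Cooling duty = 44670 kJ/min

Q_c = 44700 kJ/min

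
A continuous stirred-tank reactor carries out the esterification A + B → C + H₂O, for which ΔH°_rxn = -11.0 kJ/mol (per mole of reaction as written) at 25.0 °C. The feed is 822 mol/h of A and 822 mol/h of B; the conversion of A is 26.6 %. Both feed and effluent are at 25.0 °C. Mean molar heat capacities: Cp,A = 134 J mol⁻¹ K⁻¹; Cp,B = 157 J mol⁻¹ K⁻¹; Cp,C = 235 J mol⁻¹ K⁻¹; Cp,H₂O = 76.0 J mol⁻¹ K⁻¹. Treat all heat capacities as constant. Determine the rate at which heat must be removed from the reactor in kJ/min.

Extent of reaction ξ = 0.266 × 822 = 218.65 mol/h
Reaction term: ξ·ΔH°_rxn = 218.65 × -11.0 = -2405.2 kJ/h
Q = ΔH = -2405.2 kJ/h = -0.6681 kW
Heat removed = 40.086 kJ/min

Q_out = 40.1 kJ/min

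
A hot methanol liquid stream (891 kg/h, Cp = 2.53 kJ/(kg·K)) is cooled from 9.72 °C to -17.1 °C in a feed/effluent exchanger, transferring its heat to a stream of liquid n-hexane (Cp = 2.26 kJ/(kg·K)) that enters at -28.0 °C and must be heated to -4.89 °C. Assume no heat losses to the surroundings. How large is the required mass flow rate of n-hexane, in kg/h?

Heat released by hot stream: Q = 891 × 2.53 × (9.72 − -17.1) = 60458 kJ/h
Energy balance on cold side (adiabatic exchanger): Q = ṁ_c·Cp_c·(T_c,out − T_c,in)
ṁ_c = 60458 / [2.26 × (-4.89 − -28.0)] = 1157.6 kg/h

ṁ_c = 1160 kg/h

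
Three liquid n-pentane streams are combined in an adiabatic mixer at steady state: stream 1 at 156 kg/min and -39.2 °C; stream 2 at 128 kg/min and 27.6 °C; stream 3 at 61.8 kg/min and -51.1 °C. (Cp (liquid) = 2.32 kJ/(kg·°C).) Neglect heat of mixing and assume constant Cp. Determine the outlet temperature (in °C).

Energy balance with Q = 0: Σ ṁᵢCp,ᵢ(T_out − Tᵢ) = 0
T_out = Σ ṁᵢCp,ᵢTᵢ / Σ ṁᵢCp,ᵢ
      = -13318 / 802.26 = -16.6 °C

T_out = -16.6 °C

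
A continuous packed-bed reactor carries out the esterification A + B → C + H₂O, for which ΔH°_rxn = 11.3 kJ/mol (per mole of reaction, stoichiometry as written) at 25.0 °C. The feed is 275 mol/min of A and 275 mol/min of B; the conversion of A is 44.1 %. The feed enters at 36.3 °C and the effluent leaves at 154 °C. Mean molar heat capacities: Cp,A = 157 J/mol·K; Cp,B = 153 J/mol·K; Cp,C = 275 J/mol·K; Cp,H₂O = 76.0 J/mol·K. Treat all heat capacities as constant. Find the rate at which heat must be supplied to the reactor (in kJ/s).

Q_in = 201 kJ/s

Extent of reaction ξ = 0.441 × 275 = 121.28 mol/min
Reaction term: ξ·ΔH°_rxn = 121.28 × 11.3 = 1370.4 kJ/min
Sensible, feed 36.3→25 °C: -963.32 kJ/min
Outlet flows (mol/min): A 153.72, B 153.72, C 121.28, H₂O 121.28
Sensible, products 25→154 °C: 11639 kJ/min
Q = ΔH = 12046 kJ/min = 200.76 kW
Heat supplied = 200.76 kJ/s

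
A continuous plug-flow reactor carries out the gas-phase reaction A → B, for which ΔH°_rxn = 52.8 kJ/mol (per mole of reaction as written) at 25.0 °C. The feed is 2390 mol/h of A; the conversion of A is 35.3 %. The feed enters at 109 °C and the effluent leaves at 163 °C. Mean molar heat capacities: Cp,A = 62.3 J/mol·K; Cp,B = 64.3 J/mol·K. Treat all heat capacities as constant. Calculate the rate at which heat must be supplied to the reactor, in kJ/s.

Q_in = 14.7 kJ/s

Extent of reaction ξ = 0.353 × 2390 = 843.67 mol/h
Reaction term: ξ·ΔH°_rxn = 843.67 × 52.8 = 44546 kJ/h
Sensible, feed 109→25 °C: -12507 kJ/h
Outlet flows (mol/h): A 1546.3, B 843.67
Sensible, products 25→163 °C: 20781 kJ/h
Q = ΔH = 52819 kJ/h = 14.672 kW
Heat supplied = 14.672 kJ/s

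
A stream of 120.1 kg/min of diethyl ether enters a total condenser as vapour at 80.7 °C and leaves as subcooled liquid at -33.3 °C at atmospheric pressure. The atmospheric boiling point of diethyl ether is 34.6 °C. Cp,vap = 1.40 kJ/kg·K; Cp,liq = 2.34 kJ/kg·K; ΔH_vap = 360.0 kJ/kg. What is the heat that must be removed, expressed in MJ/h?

vapour 80.7→34.6 °C: -64.54 kJ/kg
condensation at 34.6 °C: -360 kJ/kg
liquid 34.6→-33.3 °C: -158.89 kJ/kg
Δh = -64.54 + -360 + -158.89 = -583.43 kJ/kg
Q = ṁ·Δh = 120.1 kg/min × -583.43 kJ/kg = -70069 kJ/min
|Q| = 1167.8 kW = 4204.2 MJ/h

Q_c = 4200 MJ/h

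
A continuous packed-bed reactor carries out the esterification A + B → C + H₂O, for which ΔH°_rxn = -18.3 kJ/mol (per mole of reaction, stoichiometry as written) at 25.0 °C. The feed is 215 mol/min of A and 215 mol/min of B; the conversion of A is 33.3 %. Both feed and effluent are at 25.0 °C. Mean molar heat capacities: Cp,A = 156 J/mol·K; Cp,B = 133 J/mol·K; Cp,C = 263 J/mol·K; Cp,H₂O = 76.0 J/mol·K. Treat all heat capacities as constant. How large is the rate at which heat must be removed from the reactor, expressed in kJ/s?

Q_out = 21.8 kJ/s

Extent of reaction ξ = 0.333 × 215 = 71.595 mol/min
Reaction term: ξ·ΔH°_rxn = 71.595 × -18.3 = -1310.2 kJ/min
Q = ΔH = -1310.2 kJ/min = -21.836 kW
Heat removed = 21.836 kJ/s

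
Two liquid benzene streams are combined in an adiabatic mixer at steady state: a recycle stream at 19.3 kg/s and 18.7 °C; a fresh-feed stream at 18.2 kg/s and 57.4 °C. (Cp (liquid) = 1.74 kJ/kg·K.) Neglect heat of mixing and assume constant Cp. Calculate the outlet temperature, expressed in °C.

T_out = 37.5 °C

Adiabatic, steady state ⇒ Σ ṁᵢCp,ᵢ(T_out − Tᵢ) = 0
Σ ṁᵢCp,ᵢTᵢ = 19.3×1.74×18.7 + 18.2×1.74×57.4 = 2445.7
Σ ṁᵢCp,ᵢ = 19.3×1.74 + 18.2×1.74 = 65.25
T_out = 2445.7 / 65.25 = 37.482 °C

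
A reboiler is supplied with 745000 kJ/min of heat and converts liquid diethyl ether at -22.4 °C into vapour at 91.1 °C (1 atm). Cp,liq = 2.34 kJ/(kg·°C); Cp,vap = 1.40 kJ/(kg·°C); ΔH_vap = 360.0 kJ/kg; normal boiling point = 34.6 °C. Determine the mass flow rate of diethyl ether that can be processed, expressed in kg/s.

ṁ = 21.7 kg/s

Δh = 2.34×(34.6−-22.4) + 360.0 + 1.40×(91.1−34.6) = 572.48 kJ/kg
Q = 745000 kJ/min = 12417 kJ/s = 12417 kJ/s
ṁ = Q/Δh = 12417 / 572.48 = 21.689 kg/s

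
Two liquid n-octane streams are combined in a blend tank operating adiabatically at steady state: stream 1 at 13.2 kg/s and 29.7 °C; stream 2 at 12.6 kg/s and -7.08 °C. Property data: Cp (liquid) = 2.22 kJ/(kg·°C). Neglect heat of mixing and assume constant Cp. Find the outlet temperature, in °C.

T_out = 11.7 °C

No heat crosses the boundary, so H_out = H_in.
T_out = Σ ṁᵢCp,ᵢTᵢ / Σ ṁᵢCp,ᵢ
      = 672.29 / 57.276 = 11.738 °C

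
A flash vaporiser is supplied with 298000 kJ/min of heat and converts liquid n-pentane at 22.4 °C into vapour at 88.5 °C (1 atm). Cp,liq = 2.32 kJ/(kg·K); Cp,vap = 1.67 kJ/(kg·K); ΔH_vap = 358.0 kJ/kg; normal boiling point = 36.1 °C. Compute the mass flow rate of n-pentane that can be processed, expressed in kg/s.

Δh = 2.32×(36.1−22.4) + 358.0 + 1.67×(88.5−36.1) = 477.29 kJ/kg
Q = 298000 kJ/min = 4966.7 kJ/s = 4966.7 kJ/s
ṁ = Q/Δh = 4966.7 / 477.29 = 10.406 kg/s

ṁ = 10.4 kg/s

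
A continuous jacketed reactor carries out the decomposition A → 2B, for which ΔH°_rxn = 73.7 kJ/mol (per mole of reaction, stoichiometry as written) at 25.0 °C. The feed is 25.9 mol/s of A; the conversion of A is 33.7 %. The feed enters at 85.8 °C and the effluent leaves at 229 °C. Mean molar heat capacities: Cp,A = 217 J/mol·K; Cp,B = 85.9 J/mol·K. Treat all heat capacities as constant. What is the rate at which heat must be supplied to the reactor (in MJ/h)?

Q_in = 4920 MJ/h

Extent of reaction ξ = 0.337 × 25.9 = 8.7283 mol/s
Reaction term: ξ·ΔH°_rxn = 8.7283 × 73.7 = 643.28 kJ/s
Sensible, feed 85.8→25 °C: -341.71 kJ/s
Outlet flows (mol/s): A 17.172, B 17.457
Sensible, products 25→229 °C: 1066.1 kJ/s
Q = ΔH = 1367.6 kJ/s = 1367.6 kW
Heat supplied = 4923.4 MJ/h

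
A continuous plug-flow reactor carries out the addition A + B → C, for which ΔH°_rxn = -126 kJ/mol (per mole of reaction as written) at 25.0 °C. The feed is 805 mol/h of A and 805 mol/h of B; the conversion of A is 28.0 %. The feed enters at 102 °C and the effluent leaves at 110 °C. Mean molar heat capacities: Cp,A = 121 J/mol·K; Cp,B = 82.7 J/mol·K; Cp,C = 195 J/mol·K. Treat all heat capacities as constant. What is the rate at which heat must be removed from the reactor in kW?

Q_out = 7.57 kW

Extent of reaction ξ = 0.280 × 805 = 225.4 mol/h
Reaction term: ξ·ΔH°_rxn = 225.4 × -126 = -28400 kJ/h
Sensible, feed 102→25 °C: -12626 kJ/h
Outlet flows (mol/h): A 579.6, B 579.6, C 225.4
Sensible, products 25→110 °C: 13771 kJ/h
Q = ΔH = -27255 kJ/h = -7.5709 kW
Heat removed = 7.5709 kW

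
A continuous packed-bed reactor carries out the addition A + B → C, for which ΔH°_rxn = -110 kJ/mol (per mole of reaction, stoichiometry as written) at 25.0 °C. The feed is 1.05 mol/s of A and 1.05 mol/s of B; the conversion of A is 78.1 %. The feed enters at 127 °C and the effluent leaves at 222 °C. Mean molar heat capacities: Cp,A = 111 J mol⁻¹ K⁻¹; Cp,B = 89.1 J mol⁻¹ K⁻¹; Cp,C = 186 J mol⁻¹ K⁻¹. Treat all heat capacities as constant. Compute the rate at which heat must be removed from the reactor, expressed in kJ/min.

Extent of reaction ξ = 0.781 × 1.05 = 0.82005 mol/s
Reaction term: ξ·ΔH°_rxn = 0.82005 × -110 = -90.206 kJ/s
Sensible, feed 127→25 °C: -21.431 kJ/s
Outlet flows (mol/s): A 0.22995, B 0.22995, C 0.82005
Sensible, products 25→222 °C: 39.113 kJ/s
Q = ΔH = -72.523 kJ/s = -72.523 kW
Heat removed = 4351.4 kJ/min

Q_out = 4350 kJ/min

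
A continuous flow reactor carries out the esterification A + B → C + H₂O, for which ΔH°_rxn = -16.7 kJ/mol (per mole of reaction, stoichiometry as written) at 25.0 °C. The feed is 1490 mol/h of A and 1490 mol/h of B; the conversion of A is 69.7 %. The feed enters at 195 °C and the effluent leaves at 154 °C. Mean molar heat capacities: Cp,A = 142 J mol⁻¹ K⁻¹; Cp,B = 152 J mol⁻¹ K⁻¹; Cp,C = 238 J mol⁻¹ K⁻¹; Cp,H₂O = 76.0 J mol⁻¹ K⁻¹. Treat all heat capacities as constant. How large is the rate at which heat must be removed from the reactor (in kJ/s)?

Extent of reaction ξ = 0.697 × 1490 = 1038.5 mol/h
Reaction term: ξ·ΔH°_rxn = 1038.5 × -16.7 = -17343 kJ/h
Sensible, feed 195→25 °C: -74470 kJ/h
Outlet flows (mol/h): A 451.47, B 451.47, C 1038.5, H₂O 1038.5
Sensible, products 25→154 °C: 59189 kJ/h
Q = ΔH = -32625 kJ/h = -9.0624 kW
Heat removed = 9.0624 kJ/s

Q_out = 9.06 kJ/s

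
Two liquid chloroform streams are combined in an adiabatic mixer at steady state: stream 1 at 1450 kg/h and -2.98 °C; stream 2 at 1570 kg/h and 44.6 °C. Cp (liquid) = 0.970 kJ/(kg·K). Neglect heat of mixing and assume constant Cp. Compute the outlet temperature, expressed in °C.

No heat crosses the boundary, so H_out = H_in.
T_out = Σ ṁᵢCp,ᵢTᵢ / Σ ṁᵢCp,ᵢ
      = 63730 / 2929.4 = 21.755 °C

T_out = 21.8 °C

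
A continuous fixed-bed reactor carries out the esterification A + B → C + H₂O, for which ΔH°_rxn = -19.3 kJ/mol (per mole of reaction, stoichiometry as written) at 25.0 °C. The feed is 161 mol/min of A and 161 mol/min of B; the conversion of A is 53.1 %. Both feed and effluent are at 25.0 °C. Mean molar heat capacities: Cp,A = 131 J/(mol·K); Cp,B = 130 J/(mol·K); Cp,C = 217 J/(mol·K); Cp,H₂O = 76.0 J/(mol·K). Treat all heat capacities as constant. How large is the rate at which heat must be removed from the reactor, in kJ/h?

Extent of reaction ξ = 0.531 × 161 = 85.491 mol/min
Reaction term: ξ·ΔH°_rxn = 85.491 × -19.3 = -1650 kJ/min
Q = ΔH = -1650 kJ/min = -27.5 kW
Heat removed = 98999 kJ/h

Q_out = 99000 kJ/h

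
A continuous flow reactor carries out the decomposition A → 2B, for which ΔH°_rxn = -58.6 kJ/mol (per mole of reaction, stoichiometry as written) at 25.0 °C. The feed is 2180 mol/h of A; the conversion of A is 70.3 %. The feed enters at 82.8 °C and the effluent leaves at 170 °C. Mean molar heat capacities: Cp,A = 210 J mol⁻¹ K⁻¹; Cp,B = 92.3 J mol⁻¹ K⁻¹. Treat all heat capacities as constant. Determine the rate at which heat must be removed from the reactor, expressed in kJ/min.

Q_out = 926 kJ/min

Extent of reaction ξ = 0.703 × 2180 = 1532.5 mol/h
Reaction term: ξ·ΔH°_rxn = 1532.5 × -58.6 = -89807 kJ/h
Sensible, feed 82.8→25 °C: -26461 kJ/h
Outlet flows (mol/h): A 647.46, B 3065.1
Sensible, products 25→170 °C: 60737 kJ/h
Q = ΔH = -55531 kJ/h = -15.425 kW
Heat removed = 925.52 kJ/min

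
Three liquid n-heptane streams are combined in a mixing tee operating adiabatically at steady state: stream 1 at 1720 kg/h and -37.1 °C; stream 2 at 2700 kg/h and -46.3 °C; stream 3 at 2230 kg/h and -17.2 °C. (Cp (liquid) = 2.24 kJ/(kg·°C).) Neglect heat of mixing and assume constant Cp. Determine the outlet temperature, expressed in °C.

Adiabatic, steady state ⇒ Σ ṁᵢCp,ᵢ(T_out − Tᵢ) = 0
Σ ṁᵢCp,ᵢTᵢ = 1720×2.24×-37.1 + 2700×2.24×-46.3 + 2230×2.24×-17.2 = -508880
Σ ṁᵢCp,ᵢ = 1720×2.24 + 2700×2.24 + 2230×2.24 = 14896
T_out = -508880 / 14896 = -34.162 °C

T_out = -34.2 °C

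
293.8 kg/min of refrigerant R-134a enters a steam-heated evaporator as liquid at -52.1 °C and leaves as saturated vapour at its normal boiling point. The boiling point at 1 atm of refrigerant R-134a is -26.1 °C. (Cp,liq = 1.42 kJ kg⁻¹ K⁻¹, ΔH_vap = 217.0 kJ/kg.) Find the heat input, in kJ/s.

Q = 1240 kJ/s

liquid -52.1→-26.1 °C: 36.92 kJ/kg
vaporisation at -26.1 °C: 217 kJ/kg
Δh = 36.92 + 217 = 253.92 kJ/kg
Q = ṁ·Δh = 293.8 kg/min × 253.92 kJ/kg = 74602 kJ/min
|Q| = 1243.4 kW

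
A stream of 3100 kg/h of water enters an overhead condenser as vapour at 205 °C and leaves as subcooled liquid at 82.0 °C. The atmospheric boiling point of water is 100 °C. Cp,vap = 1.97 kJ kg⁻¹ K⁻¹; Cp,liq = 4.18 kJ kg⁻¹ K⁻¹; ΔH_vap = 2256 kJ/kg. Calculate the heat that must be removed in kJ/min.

Q_c = 131000 kJ/min

vapour 205→100 °C: -206.85 kJ/kg
condensation at 100 °C: -2256 kJ/kg
liquid 100→82.0 °C: -75.24 kJ/kg
Δh = -206.85 + -2256 + -75.24 = -2538.1 kJ/kg
Q = ṁ·Δh = 3100 kg/h × -2538.1 kJ/kg = -7.8681e+06 kJ/h
|Q| = 2185.6 kW = 131130 kJ/min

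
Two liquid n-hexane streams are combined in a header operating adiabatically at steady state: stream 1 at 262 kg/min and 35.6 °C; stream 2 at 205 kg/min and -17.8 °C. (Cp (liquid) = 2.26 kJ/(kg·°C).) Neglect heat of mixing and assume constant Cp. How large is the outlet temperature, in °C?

Energy balance with Q = 0: Σ ṁᵢCp,ᵢ(T_out − Tᵢ) = 0
T_out = Σ ṁᵢCp,ᵢTᵢ / Σ ṁᵢCp,ᵢ
      = 12833 / 1055.4 = 12.159 °C

T_out = 12.2 °C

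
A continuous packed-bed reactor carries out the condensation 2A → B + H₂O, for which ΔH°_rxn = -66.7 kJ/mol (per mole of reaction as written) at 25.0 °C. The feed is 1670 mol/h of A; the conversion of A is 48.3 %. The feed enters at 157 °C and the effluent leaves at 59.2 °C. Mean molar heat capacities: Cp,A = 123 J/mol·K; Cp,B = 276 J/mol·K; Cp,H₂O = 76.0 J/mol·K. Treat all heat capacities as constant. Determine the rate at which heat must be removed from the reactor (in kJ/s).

Extent of reaction ξ = 0.483 × 1670 / 2 = 403.31 mol/h
Reaction term: ξ·ΔH°_rxn = 403.31 × -66.7 = -26900 kJ/h
Sensible, feed 157→25 °C: -27114 kJ/h
Outlet flows (mol/h): A 863.39, B 403.31, H₂O 403.31
Sensible, products 25→59.2 °C: 8487.1 kJ/h
Q = ΔH = -45527 kJ/h = -12.647 kW
Heat removed = 12.647 kJ/s

Q_out = 12.6 kJ/s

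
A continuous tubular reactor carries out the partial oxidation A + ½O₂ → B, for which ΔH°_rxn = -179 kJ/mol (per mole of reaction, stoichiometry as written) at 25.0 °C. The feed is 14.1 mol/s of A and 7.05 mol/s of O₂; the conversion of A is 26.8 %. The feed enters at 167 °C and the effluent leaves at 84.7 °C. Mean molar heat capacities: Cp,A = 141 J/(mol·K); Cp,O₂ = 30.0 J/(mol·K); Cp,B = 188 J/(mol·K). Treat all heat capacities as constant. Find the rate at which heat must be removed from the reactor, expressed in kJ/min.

Q_out = 51000 kJ/min

Extent of reaction ξ = 0.268 × 14.1 = 3.7788 mol/s
Reaction term: ξ·ΔH°_rxn = 3.7788 × -179 = -676.41 kJ/s
Sensible, feed 167→25 °C: -312.34 kJ/s
Outlet flows (mol/s): A 10.321, O₂ 5.1606, B 3.7788
Sensible, products 25→84.7 °C: 138.54 kJ/s
Q = ΔH = -850.21 kJ/s = -850.21 kW
Heat removed = 51013 kJ/min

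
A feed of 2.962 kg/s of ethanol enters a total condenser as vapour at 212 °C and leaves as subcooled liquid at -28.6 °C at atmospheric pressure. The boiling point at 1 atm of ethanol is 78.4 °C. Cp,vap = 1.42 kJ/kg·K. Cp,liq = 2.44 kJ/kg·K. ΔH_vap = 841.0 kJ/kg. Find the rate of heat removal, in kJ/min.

Q_c = 230000 kJ/min

vapour 212→78.4 °C: -189.71 kJ/kg
condensation at 78.4 °C: -841 kJ/kg
liquid 78.4→-28.6 °C: -261.08 kJ/kg
Δh = -189.71 + -841 + -261.08 = -1291.8 kJ/kg
Q = ṁ·Δh = 2.962 kg/s × -1291.8 kJ/kg = -3826.3 kJ/s
|Q| = 3826.3 kW = 229580 kJ/min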